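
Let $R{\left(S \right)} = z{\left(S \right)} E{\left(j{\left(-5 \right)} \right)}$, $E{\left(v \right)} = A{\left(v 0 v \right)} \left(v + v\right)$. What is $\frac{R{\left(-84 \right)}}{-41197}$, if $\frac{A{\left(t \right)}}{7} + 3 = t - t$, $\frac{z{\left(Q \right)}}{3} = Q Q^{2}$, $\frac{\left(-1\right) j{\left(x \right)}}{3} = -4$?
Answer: $- \frac{896168448}{41197} \approx -21753.0$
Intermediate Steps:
$j{\left(x \right)} = 12$ ($j{\left(x \right)} = \left(-3\right) \left(-4\right) = 12$)
$z{\left(Q \right)} = 3 Q^{3}$ ($z{\left(Q \right)} = 3 Q Q^{2} = 3 Q^{3}$)
$A{\left(t \right)} = -21$ ($A{\left(t \right)} = -21 + 7 \left(t - t\right) = -21 + 7 \cdot 0 = -21 + 0 = -21$)
$E{\left(v \right)} = - 42 v$ ($E{\left(v \right)} = - 21 \left(v + v\right) = - 21 \cdot 2 v = - 42 v$)
$R{\left(S \right)} = - 1512 S^{3}$ ($R{\left(S \right)} = 3 S^{3} \left(\left(-42\right) 12\right) = 3 S^{3} \left(-504\right) = - 1512 S^{3}$)
$\frac{R{\left(-84 \right)}}{-41197} = \frac{\left(-1512\right) \left(-84\right)^{3}}{-41197} = \left(-1512\right) \left(-592704\right) \left(- \frac{1}{41197}\right) = 896168448 \left(- \frac{1}{41197}\right) = - \frac{896168448}{41197}$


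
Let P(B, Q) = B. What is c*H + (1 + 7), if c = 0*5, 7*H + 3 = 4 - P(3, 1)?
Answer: 8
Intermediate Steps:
H = -2/7 (H = -3/7 + (4 - 1*3)/7 = -3/7 + (4 - 3)/7 = -3/7 + (⅐)*1 = -3/7 + ⅐ = -2/7 ≈ -0.28571)
c = 0
c*H + (1 + 7) = 0*(-2/7) + (1 + 7) = 0 + 8 = 8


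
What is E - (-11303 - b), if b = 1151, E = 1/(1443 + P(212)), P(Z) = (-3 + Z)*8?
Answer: 38794211/3115 ≈ 12454.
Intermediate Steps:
P(Z) = -24 + 8*Z
E = 1/3115 (E = 1/(1443 + (-24 + 8*212)) = 1/(1443 + (-24 + 1696)) = 1/(1443 + 1672) = 1/3115 ≈ 0.00032103)
E - (-11303 - b) = 1/3115 - (-11303 - 1*1151) = 1/3115 - (-11303 - 1151) = 1/3115 - 1*(-12454) = 1/3115 + 12454 = 38794211/3115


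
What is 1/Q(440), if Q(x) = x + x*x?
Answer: 1/194040 ≈ 5.1536e-6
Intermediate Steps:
Q(x) = x + x**2
1/Q(440) = 1/(440*(1 + 440)) = 1/(440*441) = 1/194040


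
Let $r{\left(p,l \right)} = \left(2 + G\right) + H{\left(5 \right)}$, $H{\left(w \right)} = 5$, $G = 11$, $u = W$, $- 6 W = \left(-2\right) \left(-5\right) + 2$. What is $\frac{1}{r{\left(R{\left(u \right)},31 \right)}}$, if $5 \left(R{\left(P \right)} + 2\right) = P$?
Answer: $\frac{1}{18} \approx 0.055556$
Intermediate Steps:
$W = -2$ ($W = - \frac{\left(-2\right) \left(-5\right) + 2}{6} = - \frac{10 + 2}{6} = \left(- \frac{1}{6}\right) 12 = -2$)
$u = -2$
$R{\left(P \right)} = -2 + \frac{P}{5}$
$r{\left(p,l \right)} = 18$ ($r{\left(p,l \right)} = \left(2 + 11\right) + 5 = 13 + 5 = 18$)
$\frac{1}{r{\left(R{\left(u \right)},31 \right)}} = \frac{1}{18}$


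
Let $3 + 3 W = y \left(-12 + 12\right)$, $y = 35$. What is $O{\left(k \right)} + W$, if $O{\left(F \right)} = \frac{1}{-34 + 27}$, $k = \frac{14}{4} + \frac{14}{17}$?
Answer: $- \frac{8}{7} \approx -1.1429$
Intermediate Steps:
$W = -1$ ($W = -1 + \frac{35 \left(-12 + 12\right)}{3} = -1 + \frac{35 \cdot 0}{3} = -1 + \frac{1}{3} \cdot 0 = -1 + 0 = -1$)
$k = \frac{147}{34}$ ($k = 14 \cdot \frac{1}{4} + 14 \cdot \frac{1}{17} = \frac{7}{2} + \frac{14}{17} = \frac{147}{34} \approx 4.3235$)
$O{\left(F \right)} = - \frac{1}{7}$ ($O{\left(F \right)} = \frac{1}{-7} = - \frac{1}{7}$)
$O{\left(k \right)} + W = - \frac{1}{7} - 1 = - \frac{8}{7}$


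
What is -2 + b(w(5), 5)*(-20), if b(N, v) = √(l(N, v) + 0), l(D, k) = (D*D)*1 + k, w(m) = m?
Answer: -2 - 20*√30 ≈ -111.54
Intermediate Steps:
l(D, k) = k + D² (l(D, k) = D²*1 + k = D² + k = k + D²)
b(N, v) = √(v + N²) (b(N, v) = √((v + N²) + 0) = √(v + N²))
-2 + b(w(5), 5)*(-20) = -2 + √(5 + 5²)*(-20) = -2 + √(5 + 25)*(-20) = -2 + √30*(-20) = -2 - 20*√30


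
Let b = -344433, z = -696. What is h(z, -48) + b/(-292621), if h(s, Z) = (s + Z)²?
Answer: 161976602289/292621 ≈ 5.5354e+5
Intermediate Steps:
h(s, Z) = (Z + s)²
h(z, -48) + b/(-292621) = (-48 - 696)² - 344433/(-292621) = (-744)² - 344433*(-1/292621) = 553536 + 344433/292621 = 161976602289/292621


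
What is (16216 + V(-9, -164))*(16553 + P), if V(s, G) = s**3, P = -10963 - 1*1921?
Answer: 56821803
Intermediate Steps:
P = -12884 (P = -10963 - 1921 = -12884)
(16216 + V(-9, -164))*(16553 + P) = (16216 + (-9)**3)*(16553 - 12884) = (16216 - 729)*3669 = 15487*3669 = 56821803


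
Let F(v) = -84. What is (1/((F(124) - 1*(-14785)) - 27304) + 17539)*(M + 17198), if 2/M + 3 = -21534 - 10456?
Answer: 40540622847459264/134402593 ≈ 3.0164e+8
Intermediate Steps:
M = -2/31993 (M = 2/(-3 + (-21534 - 10456)) = 2/(-3 - 31990) = 2/(-31993) = 2*(-1/31993) = -2/31993 ≈ -6.2514e-5)
(1/((F(124) - 1*(-14785)) - 27304) + 17539)*(M + 17198) = (1/((-84 - 1*(-14785)) - 27304) + 17539)*(-2/31993 + 17198) = (1/((-84 + 14785) - 27304) + 17539)*(550215612/31993) = (1/(14701 - 27304) + 17539)*(550215612/31993) = (1/(-12603) + 17539)*(550215612/31993) = (-1/12603 + 17539)*(550215612/31993) = (221044016/12603)*(550215612/31993) = 40540622847459264/134402593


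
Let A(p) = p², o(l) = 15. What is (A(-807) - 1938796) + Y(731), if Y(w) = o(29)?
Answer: -1287532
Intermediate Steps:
Y(w) = 15
(A(-807) - 1938796) + Y(731) = ((-807)² - 1938796) + 15 = (651249 - 1938796) + 15 = -1287547 + 15 = -1287532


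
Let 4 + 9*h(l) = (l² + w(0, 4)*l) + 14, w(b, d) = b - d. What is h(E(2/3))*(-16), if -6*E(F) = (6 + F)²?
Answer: -1102240/6561 ≈ -168.00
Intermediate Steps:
E(F) = -(6 + F)²/6
h(l) = 10/9 - 4*l/9 + l²/9 (h(l) = -4/9 + ((l² + (0 - 1*4)*l) + 14)/9 = -4/9 + ((l² + (0 - 4)*l) + 14)/9 = -4/9 + ((l² - 4*l) + 14)/9 = -4/9 + (14 + l² - 4*l)/9 = -4/9 + (14/9 - 4*l/9 + l²/9) = 10/9 - 4*l/9 + l²/9)
h(E(2/3))*(-16) = (10/9 - (-2)*(6 + 2/3)²/27 + (-(6 + 2/3)²/6)²/9)*(-16) = (10/9 - (-2)*(6 + 2*(⅓))²/27 + (-(6 + 2*(⅓))²/6)²/9)*(-16) = (10/9 - (-2)*(6 + ⅔)²/27 + (-(6 + ⅔)²/6)²/9)*(-16) = (10/9 - (-2)*(20/3)²/27 + (-(20/3)²/6)²/9)*(-16) = (10/9 - (-2)*400/(27*9) + (-⅙*400/9)²/9)*(-16) = (10/9 - 4/9*(-200/27) + (-200/27)²/9)*(-16) = (10/9 + 800/243 + (⅑)*(40000/729))*(-16) = (10/9 + 800/243 + 40000/6561)*(-16) = (68890/6561)*(-16) = -1102240/6561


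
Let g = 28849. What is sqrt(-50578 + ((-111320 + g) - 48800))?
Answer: I*sqrt(181849) ≈ 426.44*I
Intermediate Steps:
sqrt(-50578 + ((-111320 + g) - 48800)) = sqrt(-50578 + ((-111320 + 28849) - 48800)) = sqrt(-50578 + (-82471 - 48800)) = sqrt(-50578 - 131271) = sqrt(-181849) = I*sqrt(181849)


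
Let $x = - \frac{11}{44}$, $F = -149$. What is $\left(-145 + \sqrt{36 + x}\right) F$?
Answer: $21605 - \frac{149 \sqrt{143}}{2} \approx 20714.0$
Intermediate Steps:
$x = - \frac{1}{4}$ ($x = \left(-11\right) \frac{1}{44} = - \frac{1}{4} \approx -0.25$)
$\left(-145 + \sqrt{36 + x}\right) F = \left(-145 + \sqrt{36 - \frac{1}{4}}\right) \left(-149\right) = \left(-145 + \sqrt{\frac{143}{4}}\right) \left(-149\right) = \left(-145 + \frac{\sqrt{143}}{2}\right) \left(-149\right) = 21605 - \frac{149 \sqrt{143}}{2}$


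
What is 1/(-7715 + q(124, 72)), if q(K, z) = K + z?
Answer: -1/7519 ≈ -0.00013300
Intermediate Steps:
1/(-7715 + q(124, 72)) = 1/(-7715 + (124 + 72)) = 1/(-7715 + 196) = 1/(-7519) = -1/7519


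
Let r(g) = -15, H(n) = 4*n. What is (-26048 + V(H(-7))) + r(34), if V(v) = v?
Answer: -26091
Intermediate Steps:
(-26048 + V(H(-7))) + r(34) = (-26048 + 4*(-7)) - 15 = (-26048 - 28) - 15 = -26076 - 15 = -26091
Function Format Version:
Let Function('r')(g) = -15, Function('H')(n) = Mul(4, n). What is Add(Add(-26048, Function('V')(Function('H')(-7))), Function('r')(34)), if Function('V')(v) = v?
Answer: -26091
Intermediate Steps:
Add(Add(-26048, Function('V')(Function('H')(-7))), Function('r')(34)) = Add(Add(-26048, Mul(4, -7)), -15) = Add(Add(-26048, -28), -15) = Add(-26076, -15) = -26091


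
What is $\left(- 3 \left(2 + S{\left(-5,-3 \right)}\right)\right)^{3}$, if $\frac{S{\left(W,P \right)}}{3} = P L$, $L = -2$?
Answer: $-216000$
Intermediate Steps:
$S{\left(W,P \right)} = - 6 P$ ($S{\left(W,P \right)} = 3 P \left(-2\right) = 3 \left(- 2 P\right) = - 6 P$)
$\left(- 3 \left(2 + S{\left(-5,-3 \right)}\right)\right)^{3} = \left(- 3 \left(2 - -18\right)\right)^{3} = \left(- 3 \left(2 + 18\right)\right)^{3} = \left(\left(-3\right) 20\right)^{3} = \left(-60\right)^{3} = -216000$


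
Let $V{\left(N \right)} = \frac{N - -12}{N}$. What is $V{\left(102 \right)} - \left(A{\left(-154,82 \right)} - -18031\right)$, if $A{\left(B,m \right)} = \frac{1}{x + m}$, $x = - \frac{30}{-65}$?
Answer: $- \frac{328576797}{18224} \approx -18030.0$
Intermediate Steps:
$x = \frac{6}{13}$ ($x = \left(-30\right) \left(- \frac{1}{65}\right) = \frac{6}{13} \approx 0.46154$)
$A{\left(B,m \right)} = \frac{1}{\frac{6}{13} + m}$
$V{\left(N \right)} = \frac{12 + N}{N}$ ($V{\left(N \right)} = \frac{N + 12}{N} = \frac{12 + N}{N}$)
$V{\left(102 \right)} - \left(A{\left(-154,82 \right)} - -18031\right) = \frac{12 + 102}{102} - \left(\frac{13}{6 + 13 \cdot 82} - -18031\right) = \frac{1}{102} \cdot 114 - \left(\frac{13}{6 + 1066} + 18031\right) = \frac{19}{17} - \left(\frac{13}{1072} + 18031\right) = \frac{19}{17} - \frac{19329245}{1072} = - \frac{328576797}{18224}$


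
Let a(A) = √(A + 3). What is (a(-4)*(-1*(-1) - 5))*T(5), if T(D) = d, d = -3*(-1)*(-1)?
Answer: 12*I ≈ 12.0*I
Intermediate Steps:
a(A) = √(3 + A)
d = -3 (d = 3*(-1) = -3)
T(D) = -3
(a(-4)*(-1*(-1) - 5))*T(5) = (√(3 - 4)*(-1*(-1) - 5))*(-3) = (√(-1)*(1 - 5))*(-3) = (I*(-4))*(-3) = -4*I*(-3) = 12*I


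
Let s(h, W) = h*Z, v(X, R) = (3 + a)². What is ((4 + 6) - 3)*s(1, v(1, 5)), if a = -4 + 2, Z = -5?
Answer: -35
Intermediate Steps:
a = -2
v(X, R) = 1 (v(X, R) = (3 - 2)² = 1² = 1)
s(h, W) = -5*h (s(h, W) = h*(-5) = -5*h)
((4 + 6) - 3)*s(1, v(1, 5)) = ((4 + 6) - 3)*(-5*1) = (10 - 3)*(-5) = 7*(-5) = -35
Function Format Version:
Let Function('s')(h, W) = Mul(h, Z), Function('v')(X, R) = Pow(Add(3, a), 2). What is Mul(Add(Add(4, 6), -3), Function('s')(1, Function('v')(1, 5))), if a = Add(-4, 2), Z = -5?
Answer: -35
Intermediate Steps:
a = -2
Function('v')(X, R) = 1 (Function('v')(X, R) = Pow(Add(3, -2), 2) = Pow(1, 2) = 1)
Function('s')(h, W) = Mul(-5, h) (Function('s')(h, W) = Mul(h, -5) = Mul(-5, h))
Mul(Add(Add(4, 6), -3), Function('s')(1, Function('v')(1, 5))) = Mul(Add(Add(4, 6), -3), Mul(-5, 1)) = Mul(Add(10, -3), -5) = Mul(7, -5) = -35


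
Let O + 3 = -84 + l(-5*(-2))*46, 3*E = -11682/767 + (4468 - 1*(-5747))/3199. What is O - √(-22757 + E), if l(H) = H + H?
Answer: 833 - 2*I*√9841170843959/41587 ≈ 833.0 - 150.87*I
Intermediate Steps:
E = -166869/41587 (E = (-11682/767 + (4468 - 1*(-5747))/3199)/3 = (-11682*1/767 + (4468 + 5747)*(1/3199))/3 = (-198/13 + 10215*(1/3199))/3 = (-198/13 + 10215/3199)/3 = (⅓)*(-500607/41587) = -166869/41587 ≈ -4.0125)
l(H) = 2*H
O = 833 (O = -3 + (-84 + (2*(-5*(-2)))*46) = -3 + (-84 + (2*10)*46) = -3 + (-84 + 20*46) = -3 + (-84 + 920) = -3 + 836 = 833)
O - √(-22757 + E) = 833 - √(-22757 - 166869/41587) = 833 - √(-946562228/41587) = 833 - 2*I*√9841170843959/41587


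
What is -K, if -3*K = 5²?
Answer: 25/3 ≈ 8.3333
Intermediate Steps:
K = -25/3 (K = -⅓*5² = -⅓*25 = -25/3 ≈ -8.3333)
-K = -1*(-25/3) = 25/3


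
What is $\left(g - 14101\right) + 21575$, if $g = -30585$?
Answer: $-23111$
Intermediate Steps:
$\left(g - 14101\right) + 21575 = \left(-30585 - 14101\right) + 21575 = -44686 + 21575 = -23111$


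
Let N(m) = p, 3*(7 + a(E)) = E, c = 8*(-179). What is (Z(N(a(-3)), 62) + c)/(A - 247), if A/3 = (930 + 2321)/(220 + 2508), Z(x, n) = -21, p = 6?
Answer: 3963784/664063 ≈ 5.9690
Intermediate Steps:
c = -1432
a(E) = -7 + E/3
N(m) = 6
A = 9753/2728 (A = 3*((930 + 2321)/(220 + 2508)) = 3*(3251/2728) = 9753/2728 ≈ 3.5751)
(Z(N(a(-3)), 62) + c)/(A - 247) = (-21 - 1432)/(9753/2728 - 247) = -1453/(-664063/2728) = -1453*(-2728/664063) = 3963784/664063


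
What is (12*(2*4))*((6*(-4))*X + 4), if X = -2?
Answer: 4992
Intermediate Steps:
(12*(2*4))*((6*(-4))*X + 4) = (12*(2*4))*((6*(-4))*(-2) + 4) = (12*8)*(-24*(-2) + 4) = 96*(48 + 4) = 96*52 = 4992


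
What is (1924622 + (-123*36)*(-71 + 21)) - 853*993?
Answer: 1298993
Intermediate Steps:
(1924622 + (-123*36)*(-71 + 21)) - 853*993 = (1924622 - 4428*(-50)) - 847029 = (1924622 + 221400) - 847029 = 2146022 - 847029 = 1298993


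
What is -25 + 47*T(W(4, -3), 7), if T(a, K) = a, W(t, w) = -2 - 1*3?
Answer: -260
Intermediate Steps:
W(t, w) = -5 (W(t, w) = -2 - 3 = -5)
-25 + 47*T(W(4, -3), 7) = -25 + 47*(-5) = -25 - 235 = -260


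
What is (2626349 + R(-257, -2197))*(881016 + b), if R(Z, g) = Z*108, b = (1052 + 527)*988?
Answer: 6343342217324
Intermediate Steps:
b = 1560052 (b = 1579*988 = 1560052)
R(Z, g) = 108*Z
(2626349 + R(-257, -2197))*(881016 + b) = (2626349 + 108*(-257))*(881016 + 1560052) = (2626349 - 27756)*2441068 = 2598593*2441068 = 6343342217324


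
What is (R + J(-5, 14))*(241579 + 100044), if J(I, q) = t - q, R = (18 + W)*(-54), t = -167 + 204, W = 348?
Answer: -6743979643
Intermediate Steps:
t = 37
R = -19764 (R = (18 + 348)*(-54) = 366*(-54) = -19764)
J(I, q) = 37 - q
(R + J(-5, 14))*(241579 + 100044) = (-19764 + (37 - 1*14))*(241579 + 100044) = (-19764 + (37 - 14))*341623 = (-19764 + 23)*341623 = -19741*341623 = -6743979643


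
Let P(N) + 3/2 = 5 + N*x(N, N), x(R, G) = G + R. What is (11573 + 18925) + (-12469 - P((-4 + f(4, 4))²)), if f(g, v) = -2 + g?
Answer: 35987/2 ≈ 17994.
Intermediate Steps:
P(N) = 7/2 + 2*N² (P(N) = -3/2 + (5 + N*(N + N)) = -3/2 + (5 + N*(2*N)) = -3/2 + (5 + 2*N²) = 7/2 + 2*N²)
(11573 + 18925) + (-12469 - P((-4 + f(4, 4))²)) = (11573 + 18925) + (-12469 - (7/2 + 2*((-4 + (-2 + 4))²)²)) = 30498 + (-12469 - (7/2 + 2*((-4 + 2)²)²)) = 30498 + (-12469 - (7/2 + 2*((-2)²)²)) = 30498 + (-12469 - (7/2 + 2*4²)) = 30498 + (-12469 - (7/2 + 2*16)) = 30498 + (-12469 - (7/2 + 32)) = 30498 + (-12469 - 1*71/2) = 30498 + (-12469 - 71/2) = 30498 - 25009/2 = 35987/2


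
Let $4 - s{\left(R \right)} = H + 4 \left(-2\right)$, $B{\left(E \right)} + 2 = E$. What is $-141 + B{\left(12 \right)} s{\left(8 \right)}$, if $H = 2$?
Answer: $-41$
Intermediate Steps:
$B{\left(E \right)} = -2 + E$
$s{\left(R \right)} = 10$ ($s{\left(R \right)} = 4 - \left(2 + 4 \left(-2\right)\right) = 4 - \left(2 - 8\right) = 4 - -6 = 4 + 6 = 10$)
$-141 + B{\left(12 \right)} s{\left(8 \right)} = -141 + \left(-2 + 12\right) 10 = -141 + 10 \cdot 10 = -141 + 100 = -41$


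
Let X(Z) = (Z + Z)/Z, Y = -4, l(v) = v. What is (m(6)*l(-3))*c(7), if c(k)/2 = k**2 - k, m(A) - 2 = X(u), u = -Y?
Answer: -1008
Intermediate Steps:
u = 4 (u = -1*(-4) = 4)
X(Z) = 2 (X(Z) = (2*Z)/Z = 2)
m(A) = 4 (m(A) = 2 + 2 = 4)
c(k) = -2*k + 2*k**2 (c(k) = 2*(k**2 - k) = -2*k + 2*k**2)
(m(6)*l(-3))*c(7) = (4*(-3))*(2*7*(-1 + 7)) = -24*7*6 = -12*84 = -1008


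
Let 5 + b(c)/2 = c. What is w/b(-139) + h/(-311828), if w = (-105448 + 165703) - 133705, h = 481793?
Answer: 2845626277/11225808 ≈ 253.49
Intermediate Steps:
b(c) = -10 + 2*c
w = -73450 (w = 60255 - 133705 = -73450)
w/b(-139) + h/(-311828) = -73450/(-10 + 2*(-139)) + 481793/(-311828) = -73450/(-10 - 278) + 481793*(-1/311828) = -73450/(-288) - 481793/311828 = -73450*(-1/288) - 481793/311828 = 36725/144 - 481793/311828 = 2845626277/11225808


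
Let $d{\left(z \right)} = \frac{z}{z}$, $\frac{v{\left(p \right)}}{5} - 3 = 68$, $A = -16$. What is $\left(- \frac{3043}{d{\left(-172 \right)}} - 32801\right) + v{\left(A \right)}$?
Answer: $-35489$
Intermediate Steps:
$v{\left(p \right)} = 355$ ($v{\left(p \right)} = 15 + 5 \cdot 68 = 15 + 340 = 355$)
$d{\left(z \right)} = 1$
$\left(- \frac{3043}{d{\left(-172 \right)}} - 32801\right) + v{\left(A \right)} = \left(- \frac{3043}{1} - 32801\right) + 355 = \left(\left(-3043\right) 1 - 32801\right) + 355 = \left(-3043 - 32801\right) + 355 = -35844 + 355 = -35489$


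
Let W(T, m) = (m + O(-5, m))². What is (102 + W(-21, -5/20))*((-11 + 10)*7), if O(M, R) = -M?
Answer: -13951/16 ≈ -871.94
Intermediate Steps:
W(T, m) = (5 + m)² (W(T, m) = (m - 1*(-5))² = (m + 5)² = (5 + m)²)
(102 + W(-21, -5/20))*((-11 + 10)*7) = (102 + (5 - 5/20)²)*((-11 + 10)*7) = (102 + (5 - 5*1/20)²)*(-1*7) = (102 + (5 - ¼)²)*(-7) = (102 + (19/4)²)*(-7) = (102 + 361/16)*(-7) = (1993/16)*(-7) = -13951/16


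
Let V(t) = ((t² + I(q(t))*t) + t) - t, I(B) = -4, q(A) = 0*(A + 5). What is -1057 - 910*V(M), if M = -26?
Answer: -710857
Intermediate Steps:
q(A) = 0 (q(A) = 0*(5 + A) = 0)
V(t) = t² - 4*t (V(t) = ((t² - 4*t) + t) - t = (t² - 3*t) - t = t² - 4*t)
-1057 - 910*V(M) = -1057 - (-23660)*(-4 - 26) = -1057 - (-23660)*(-30) = -1057 - 910*780 = -1057 - 709800 = -710857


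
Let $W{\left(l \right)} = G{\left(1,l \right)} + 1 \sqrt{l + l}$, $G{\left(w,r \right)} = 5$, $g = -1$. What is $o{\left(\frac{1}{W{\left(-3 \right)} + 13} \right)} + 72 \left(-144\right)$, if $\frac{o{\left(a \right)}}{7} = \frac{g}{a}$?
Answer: $-10494 - 7 i \sqrt{6} \approx -10494.0 - 17.146 i$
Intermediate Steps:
$W{\left(l \right)} = 5 + \sqrt{2} \sqrt{l}$ ($W{\left(l \right)} = 5 + 1 \sqrt{l + l} = 5 + 1 \sqrt{2 l} = 5 + 1 \sqrt{2} \sqrt{l} = 5 + \sqrt{2} \sqrt{l}$)
$o{\left(a \right)} = - \frac{7}{a}$ ($o{\left(a \right)} = 7 \left(- \frac{1}{a}\right) = - \frac{7}{a}$)
$o{\left(\frac{1}{W{\left(-3 \right)} + 13} \right)} + 72 \left(-144\right) = - \frac{7}{\frac{1}{\left(5 + \sqrt{2} \sqrt{-3}\right) + 13}} + 72 \left(-144\right) = - \frac{7}{\frac{1}{\left(5 + \sqrt{2} i \sqrt{3}\right) + 13}} - 10368 = - \frac{7}{\frac{1}{\left(5 + i \sqrt{6}\right) + 13}} - 10368 = - \frac{7}{\frac{1}{18 + i \sqrt{6}}} - 10368 = - 7 \left(18 + i \sqrt{6}\right) - 10368 = \left(-126 - 7 i \sqrt{6}\right) - 10368 = -10494 - 7 i \sqrt{6}$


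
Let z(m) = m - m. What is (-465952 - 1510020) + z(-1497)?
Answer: -1975972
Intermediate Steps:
z(m) = 0
(-465952 - 1510020) + z(-1497) = (-465952 - 1510020) + 0 = -1975972 + 0 = -1975972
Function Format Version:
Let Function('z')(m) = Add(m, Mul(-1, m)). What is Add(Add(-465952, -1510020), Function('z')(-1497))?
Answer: -1975972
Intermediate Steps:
Function('z')(m) = 0
Add(Add(-465952, -1510020), Function('z')(-1497)) = Add(Add(-465952, -1510020), 0) = Add(-1975972, 0) = -1975972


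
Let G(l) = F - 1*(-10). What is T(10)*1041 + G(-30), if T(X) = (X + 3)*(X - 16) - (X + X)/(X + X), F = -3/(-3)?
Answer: -82228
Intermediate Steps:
F = 1 (F = -3*(-1/3) = 1)
G(l) = 11 (G(l) = 1 - 1*(-10) = 1 + 10 = 11)
T(X) = -1 + (-16 + X)*(3 + X) (T(X) = (3 + X)*(-16 + X) - 2*X/(2*X) = (-16 + X)*(3 + X) - 2*X*1/(2*X) = (-16 + X)*(3 + X) - 1*1 = (-16 + X)*(3 + X) - 1 = -1 + (-16 + X)*(3 + X))
T(10)*1041 + G(-30) = (-49 + 10**2 - 13*10)*1041 + 11 = (-49 + 100 - 130)*1041 + 11 = -79*1041 + 11 = -82239 + 11 = -82228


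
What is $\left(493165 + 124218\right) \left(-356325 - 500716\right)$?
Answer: $-529122543703$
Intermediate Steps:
$\left(493165 + 124218\right) \left(-356325 - 500716\right) = 617383 \left(-857041\right) = -529122543703$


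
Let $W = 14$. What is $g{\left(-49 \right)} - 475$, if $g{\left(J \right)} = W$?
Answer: $-461$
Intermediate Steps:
$g{\left(J \right)} = 14$
$g{\left(-49 \right)} - 475 = 14 - 475 = -461$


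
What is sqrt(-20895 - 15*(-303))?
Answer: 5*I*sqrt(654) ≈ 127.87*I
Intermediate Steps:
sqrt(-20895 - 15*(-303)) = sqrt(-20895 + 4545) = sqrt(-16350) = 5*I*sqrt(654)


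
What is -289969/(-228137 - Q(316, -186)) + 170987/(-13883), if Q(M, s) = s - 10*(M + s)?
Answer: -34728734910/3146595833 ≈ -11.037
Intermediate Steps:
Q(M, s) = -10*M - 9*s (Q(M, s) = s + (-10*M - 10*s) = -10*M - 9*s)
-289969/(-228137 - Q(316, -186)) + 170987/(-13883) = -289969/(-228137 - (-10*316 - 9*(-186))) + 170987/(-13883) = -289969/(-228137 - (-3160 + 1674)) + 170987*(-1/13883) = -289969/(-228137 - 1*(-1486)) - 170987/13883 = -289969/(-228137 + 1486) - 170987/13883 = -289969/(-226651) - 170987/13883 = -289969*(-1/226651) - 170987/13883 = 289969/226651 - 170987/13883 = -34728734910/3146595833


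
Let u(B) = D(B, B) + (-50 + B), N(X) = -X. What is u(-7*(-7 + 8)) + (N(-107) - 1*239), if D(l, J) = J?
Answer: -196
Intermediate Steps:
u(B) = -50 + 2*B (u(B) = B + (-50 + B) = -50 + 2*B)
u(-7*(-7 + 8)) + (N(-107) - 1*239) = (-50 + 2*(-7*(-7 + 8))) + (-1*(-107) - 1*239) = (-50 + 2*(-7*1)) + (107 - 239) = (-50 + 2*(-7)) - 132 = (-50 - 14) - 132 = -64 - 132 = -196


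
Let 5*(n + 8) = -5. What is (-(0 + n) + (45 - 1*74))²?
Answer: 400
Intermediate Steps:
n = -9 (n = -8 + (⅕)*(-5) = -8 - 1 = -9)
(-(0 + n) + (45 - 1*74))² = (-(0 - 9) + (45 - 1*74))² = (-1*(-9) + (45 - 74))² = (9 - 29)² = (-20)² = 400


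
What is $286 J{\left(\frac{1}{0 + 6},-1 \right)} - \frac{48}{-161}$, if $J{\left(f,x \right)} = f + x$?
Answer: $- \frac{114971}{483} \approx -238.04$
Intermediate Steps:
$286 J{\left(\frac{1}{0 + 6},-1 \right)} - \frac{48}{-161} = 286 \left(\frac{1}{0 + 6} - 1\right) - \frac{48}{-161} = 286 \left(\frac{1}{6} - 1\right) - - \frac{48}{161} = 286 \left(\frac{1}{6} - 1\right) + \frac{48}{161} = 286 \left(- \frac{5}{6}\right) + \frac{48}{161} = - \frac{715}{3} + \frac{48}{161} = - \frac{114971}{483}$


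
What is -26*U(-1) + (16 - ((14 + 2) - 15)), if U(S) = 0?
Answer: 15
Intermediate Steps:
-26*U(-1) + (16 - ((14 + 2) - 15)) = -26*0 + (16 - ((14 + 2) - 15)) = 0 + (16 - (16 - 15)) = 0 + (16 - 1*1) = 0 + (16 - 1) = 0 + 15 = 15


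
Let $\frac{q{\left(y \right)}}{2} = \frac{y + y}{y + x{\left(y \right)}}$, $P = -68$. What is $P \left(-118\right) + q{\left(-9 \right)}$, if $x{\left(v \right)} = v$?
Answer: $8026$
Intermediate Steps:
$q{\left(y \right)} = 2$ ($q{\left(y \right)} = 2 \frac{y + y}{y + y} = 2 \frac{2 y}{2 y} = 2 \cdot 2 y \frac{1}{2 y} = 2 \cdot 1 = 2$)
$P \left(-118\right) + q{\left(-9 \right)} = \left(-68\right) \left(-118\right) + 2 = 8024 + 2 = 8026$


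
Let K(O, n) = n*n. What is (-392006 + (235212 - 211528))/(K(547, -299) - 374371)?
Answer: 2669/2065 ≈ 1.2925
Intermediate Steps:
K(O, n) = n²
(-392006 + (235212 - 211528))/(K(547, -299) - 374371) = (-392006 + (235212 - 211528))/((-299)² - 374371) = (-392006 + 23684)/(89401 - 374371) = -368322/(-284970) = -368322*(-1/284970) = 2669/2065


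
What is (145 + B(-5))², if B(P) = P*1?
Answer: 19600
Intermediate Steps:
B(P) = P
(145 + B(-5))² = (145 - 5)² = 140² = 19600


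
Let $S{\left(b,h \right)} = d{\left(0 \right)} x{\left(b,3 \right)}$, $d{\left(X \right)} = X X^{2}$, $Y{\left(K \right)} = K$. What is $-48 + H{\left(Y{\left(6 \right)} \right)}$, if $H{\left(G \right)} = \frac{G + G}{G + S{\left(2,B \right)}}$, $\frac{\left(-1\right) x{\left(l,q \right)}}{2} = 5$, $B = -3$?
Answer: $-46$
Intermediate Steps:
$x{\left(l,q \right)} = -10$ ($x{\left(l,q \right)} = \left(-2\right) 5 = -10$)
$d{\left(X \right)} = X^{3}$
$S{\left(b,h \right)} = 0$ ($S{\left(b,h \right)} = 0^{3} \left(-10\right) = 0 \left(-10\right) = 0$)
$H{\left(G \right)} = 2$ ($H{\left(G \right)} = \frac{G + G}{G + 0} = \frac{2 G}{G} = 2$)
$-48 + H{\left(Y{\left(6 \right)} \right)} = -48 + 2 = -46$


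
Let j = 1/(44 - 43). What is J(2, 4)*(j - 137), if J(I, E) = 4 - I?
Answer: -272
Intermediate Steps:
j = 1 (j = 1/1 = 1)
J(2, 4)*(j - 137) = (4 - 1*2)*(1 - 137) = (4 - 2)*(-136) = 2*(-136) = -272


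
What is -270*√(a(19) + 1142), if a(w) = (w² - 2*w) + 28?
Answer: -270*√1493 ≈ -10433.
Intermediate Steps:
a(w) = 28 + w² - 2*w
-270*√(a(19) + 1142) = -270*√((28 + 19² - 2*19) + 1142) = -270*√((28 + 361 - 38) + 1142) = -270*√(351 + 1142) = -270*√1493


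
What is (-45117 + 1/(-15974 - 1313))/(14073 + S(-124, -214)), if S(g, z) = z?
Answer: -779937580/239580533 ≈ -3.2554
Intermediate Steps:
(-45117 + 1/(-15974 - 1313))/(14073 + S(-124, -214)) = (-45117 + 1/(-15974 - 1313))/(14073 - 214) = (-45117 + 1/(-17287))/13859 = (-45117 - 1/17287)*(1/13859) = -779937580/17287*1/13859 = -779937580/239580533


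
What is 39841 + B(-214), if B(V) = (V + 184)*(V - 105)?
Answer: 49411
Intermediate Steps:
B(V) = (-105 + V)*(184 + V) (B(V) = (184 + V)*(-105 + V) = (-105 + V)*(184 + V))
39841 + B(-214) = 39841 + (-19320 + (-214)² + 79*(-214)) = 39841 + (-19320 + 45796 - 16906) = 39841 + 9570 = 49411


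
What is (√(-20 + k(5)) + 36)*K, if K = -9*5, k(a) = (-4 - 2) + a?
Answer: -1620 - 45*I*√21 ≈ -1620.0 - 206.22*I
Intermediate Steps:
k(a) = -6 + a
K = -45
(√(-20 + k(5)) + 36)*K = (√(-20 + (-6 + 5)) + 36)*(-45) = (√(-20 - 1) + 36)*(-45) = (√(-21) + 36)*(-45) = (I*√21 + 36)*(-45) = (36 + I*√21)*(-45) = -1620 - 45*I*√21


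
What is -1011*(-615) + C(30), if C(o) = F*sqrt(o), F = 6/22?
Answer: 621765 + 3*sqrt(30)/11 ≈ 6.2177e+5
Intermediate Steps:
F = 3/11 (F = 6*(1/22) = 3/11 ≈ 0.27273)
C(o) = 3*sqrt(o)/11
-1011*(-615) + C(30) = -1011*(-615) + 3*sqrt(30)/11 = 621765 + 3*sqrt(30)/11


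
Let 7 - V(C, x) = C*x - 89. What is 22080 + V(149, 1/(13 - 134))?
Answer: 2683445/121 ≈ 22177.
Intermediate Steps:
V(C, x) = 96 - C*x (V(C, x) = 7 - (C*x - 89) = 7 - (-89 + C*x) = 7 + (89 - C*x) = 96 - C*x)
22080 + V(149, 1/(13 - 134)) = 22080 + (96 - 1*149/(13 - 134)) = 22080 + (96 - 1*149/(-121)) = 22080 + (96 - 1*149*(-1/121)) = 22080 + (96 + 149/121) = 22080 + 11765/121 = 2683445/121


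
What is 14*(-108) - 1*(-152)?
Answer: -1360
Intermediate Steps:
14*(-108) - 1*(-152) = -1512 + 152 = -1360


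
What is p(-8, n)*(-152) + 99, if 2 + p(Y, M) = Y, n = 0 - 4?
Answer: 1619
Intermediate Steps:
n = -4
p(Y, M) = -2 + Y
p(-8, n)*(-152) + 99 = (-2 - 8)*(-152) + 99 = -10*(-152) + 99 = 1520 + 99 = 1619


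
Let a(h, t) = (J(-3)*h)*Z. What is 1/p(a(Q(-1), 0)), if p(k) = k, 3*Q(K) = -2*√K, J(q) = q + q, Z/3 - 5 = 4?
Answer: -I/108 ≈ -0.0092593*I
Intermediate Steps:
Z = 27 (Z = 15 + 3*4 = 15 + 12 = 27)
J(q) = 2*q
Q(K) = -2*√K/3 (Q(K) = (-2*√K)/3 = -2*√K/3)
a(h, t) = -162*h (a(h, t) = ((2*(-3))*h)*27 = -6*h*27 = -162*h)
1/p(a(Q(-1), 0)) = 1/(-(-108)*√(-1)) = 1/(-(-108)*I) = 1/(108*I) = -I/108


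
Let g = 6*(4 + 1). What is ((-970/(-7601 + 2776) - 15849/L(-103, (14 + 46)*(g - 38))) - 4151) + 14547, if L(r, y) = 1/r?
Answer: 1585343689/965 ≈ 1.6428e+6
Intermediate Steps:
g = 30 (g = 6*5 = 30)
((-970/(-7601 + 2776) - 15849/L(-103, (14 + 46)*(g - 38))) - 4151) + 14547 = ((-970/(-7601 + 2776) - 15849/(1/(-103))) - 4151) + 14547 = ((-970/(-4825) - 15849/(-1/103)) - 4151) + 14547 = ((-970*(-1/4825) - 15849*(-103)) - 4151) + 14547 = ((194/965 + 1632447) - 4151) + 14547 = (1575311549/965 - 4151) + 14547 = 1571305834/965 + 14547 = 1585343689/965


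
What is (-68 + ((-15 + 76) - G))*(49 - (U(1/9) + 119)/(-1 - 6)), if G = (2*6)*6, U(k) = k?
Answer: -328561/63 ≈ -5215.3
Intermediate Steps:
G = 72 (G = 12*6 = 72)
(-68 + ((-15 + 76) - G))*(49 - (U(1/9) + 119)/(-1 - 6)) = (-68 + ((-15 + 76) - 1*72))*(49 - (1/9 + 119)/(-1 - 6)) = (-68 + (61 - 72))*(49 - (1/9 + 119)/(-7)) = (-68 - 11)*(49 - 1072*(-1)/(9*7)) = -79*(49 - 1*(-1072/63)) = -79*(49 + 1072/63) = -79*4159/63 = -328561/63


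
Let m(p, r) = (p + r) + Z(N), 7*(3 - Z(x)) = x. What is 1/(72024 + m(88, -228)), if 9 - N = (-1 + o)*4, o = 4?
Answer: 7/503212 ≈ 1.3911e-5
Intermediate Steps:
N = -3 (N = 9 - (-1 + 4)*4 = 9 - 3*4 = 9 - 1*12 = 9 - 12 = -3)
Z(x) = 3 - x/7
m(p, r) = 24/7 + p + r (m(p, r) = (p + r) + (3 - ⅐*(-3)) = (p + r) + (3 + 3/7) = (p + r) + 24/7 = 24/7 + p + r)
1/(72024 + m(88, -228)) = 1/(72024 + (24/7 + 88 - 228)) = 1/(72024 - 956/7) = 1/(503212/7) = 7/503212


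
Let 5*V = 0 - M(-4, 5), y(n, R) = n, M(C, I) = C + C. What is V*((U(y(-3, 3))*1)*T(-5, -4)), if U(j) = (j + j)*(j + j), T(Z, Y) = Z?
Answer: -288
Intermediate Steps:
M(C, I) = 2*C
U(j) = 4*j² (U(j) = (2*j)*(2*j) = 4*j²)
V = 8/5 (V = (0 - 2*(-4))/5 = (0 - 1*(-8))/5 = (0 + 8)/5 = (⅕)*8 = 8/5 ≈ 1.6000)
V*((U(y(-3, 3))*1)*T(-5, -4)) = 8*(((4*(-3)²)*1)*(-5))/5 = 8*(((4*9)*1)*(-5))/5 = 8*((36*1)*(-5))/5 = 8*(36*(-5))/5 = (8/5)*(-180) = -288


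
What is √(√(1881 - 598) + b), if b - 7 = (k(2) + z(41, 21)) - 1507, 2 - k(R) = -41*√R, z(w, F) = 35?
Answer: √(-1463 + √1283 + 41*√2) ≈ 37.003*I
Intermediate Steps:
k(R) = 2 + 41*√R (k(R) = 2 - (-41)*√R = 2 + 41*√R)
b = -1463 + 41*√2 (b = 7 + (((2 + 41*√2) + 35) - 1507) = 7 + ((37 + 41*√2) - 1507) = 7 + (-1470 + 41*√2) = -1463 + 41*√2 ≈ -1405.0)
√(√(1881 - 598) + b) = √(√(1881 - 598) + (-1463 + 41*√2)) = √(√1283 + (-1463 + 41*√2)) = √(-1463 + √1283 + 41*√2)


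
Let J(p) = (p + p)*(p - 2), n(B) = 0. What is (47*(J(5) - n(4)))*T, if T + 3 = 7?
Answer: 5640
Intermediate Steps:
J(p) = 2*p*(-2 + p) (J(p) = (2*p)*(-2 + p) = 2*p*(-2 + p))
T = 4 (T = -3 + 7 = 4)
(47*(J(5) - n(4)))*T = (47*(2*5*(-2 + 5) - 1*0))*4 = (47*(2*5*3 + 0))*4 = (47*(30 + 0))*4 = (47*30)*4 = 1410*4 = 5640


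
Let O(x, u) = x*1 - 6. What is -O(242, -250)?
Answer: -236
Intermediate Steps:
O(x, u) = -6 + x (O(x, u) = x - 6 = -6 + x)
-O(242, -250) = -(-6 + 242) = -1*236 = -236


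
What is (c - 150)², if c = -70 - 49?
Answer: 72361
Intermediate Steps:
c = -119
(c - 150)² = (-119 - 150)² = (-269)² = 72361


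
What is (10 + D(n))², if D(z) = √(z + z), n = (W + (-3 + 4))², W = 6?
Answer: 198 + 140*√2 ≈ 395.99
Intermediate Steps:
n = 49 (n = (6 + (-3 + 4))² = (6 + 1)² = 7² = 49)
D(z) = √2*√z (D(z) = √(2*z) = √2*√z)
(10 + D(n))² = (10 + √2*√49)² = (10 + √2*7)² = (10 + 7*√2)²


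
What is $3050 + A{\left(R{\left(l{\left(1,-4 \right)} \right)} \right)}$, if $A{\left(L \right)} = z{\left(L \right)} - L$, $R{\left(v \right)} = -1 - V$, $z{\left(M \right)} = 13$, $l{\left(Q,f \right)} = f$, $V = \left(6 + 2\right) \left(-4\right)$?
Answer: $3032$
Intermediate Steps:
$V = -32$ ($V = 8 \left(-4\right) = -32$)
$R{\left(v \right)} = 31$ ($R{\left(v \right)} = -1 - -32 = -1 + 32 = 31$)
$A{\left(L \right)} = 13 - L$
$3050 + A{\left(R{\left(l{\left(1,-4 \right)} \right)} \right)} = 3050 + \left(13 - 31\right) = 3050 - 18 = 3032$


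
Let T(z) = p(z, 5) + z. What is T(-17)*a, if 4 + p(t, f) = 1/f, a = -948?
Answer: 98592/5 ≈ 19718.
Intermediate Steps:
p(t, f) = -4 + 1/f
T(z) = -19/5 + z (T(z) = (-4 + 1/5) + z = (-4 + ⅕) + z = -19/5 + z)
T(-17)*a = (-19/5 - 17)*(-948) = -104/5*(-948) = 98592/5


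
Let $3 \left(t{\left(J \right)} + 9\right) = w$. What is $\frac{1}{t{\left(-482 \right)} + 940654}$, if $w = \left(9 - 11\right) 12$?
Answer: $\frac{1}{940637} \approx 1.0631 \cdot 10^{-6}$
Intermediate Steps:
$w = -24$ ($w = \left(-2\right) 12 = -24$)
$t{\left(J \right)} = -17$ ($t{\left(J \right)} = -9 + \frac{1}{3} \left(-24\right) = -9 - 8 = -17$)
$\frac{1}{t{\left(-482 \right)} + 940654} = \frac{1}{-17 + 940654} = \frac{1}{940637}$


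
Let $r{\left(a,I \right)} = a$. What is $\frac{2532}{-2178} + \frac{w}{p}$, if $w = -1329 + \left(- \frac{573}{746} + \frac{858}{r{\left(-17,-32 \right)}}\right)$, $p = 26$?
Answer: $- \frac{6493166785}{119692716} \approx -54.249$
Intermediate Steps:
$w = - \frac{17504187}{12682}$ ($w = -1329 + \left(- \frac{573}{746} + \frac{858}{-17}\right) = -1329 + \left(\left(-573\right) \frac{1}{746} + 858 \left(- \frac{1}{17}\right)\right) = -1329 - \frac{649809}{12682} = - \frac{17504187}{12682} \approx -1380.2$)
$\frac{2532}{-2178} + \frac{w}{p} = \frac{2532}{-2178} - \frac{17504187}{12682 \cdot 26} = 2532 \left(- \frac{1}{2178}\right) - \frac{17504187}{329732} = - \frac{422}{363} - \frac{17504187}{329732} = - \frac{6493166785}{119692716}$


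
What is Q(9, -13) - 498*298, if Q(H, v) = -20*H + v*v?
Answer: -148415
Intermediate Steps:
Q(H, v) = v² - 20*H (Q(H, v) = -20*H + v² = v² - 20*H)
Q(9, -13) - 498*298 = ((-13)² - 20*9) - 498*298 = (169 - 180) - 148404 = -11 - 148404 = -148415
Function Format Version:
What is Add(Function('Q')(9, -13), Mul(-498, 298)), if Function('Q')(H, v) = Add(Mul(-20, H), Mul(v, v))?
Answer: -148415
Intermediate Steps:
Function('Q')(H, v) = Add(Pow(v, 2), Mul(-20, H)) (Function('Q')(H, v) = Add(Mul(-20, H), Pow(v, 2)) = Add(Pow(v, 2), Mul(-20, H)))
Add(Function('Q')(9, -13), Mul(-498, 298)) = Add(Add(Pow(-13, 2), Mul(-20, 9)), Mul(-498, 298)) = Add(Add(169, -180), -148404) = Add(-11, -148404) = -148415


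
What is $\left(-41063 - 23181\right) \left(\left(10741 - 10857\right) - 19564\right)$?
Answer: $1264321920$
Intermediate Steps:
$\left(-41063 - 23181\right) \left(\left(10741 - 10857\right) - 19564\right) = - 64244 \left(\left(10741 - 10857\right) - 19564\right) = - 64244 \left(-116 - 19564\right) = \left(-64244\right) \left(-19680\right) = 1264321920$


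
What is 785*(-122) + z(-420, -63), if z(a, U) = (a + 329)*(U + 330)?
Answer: -120067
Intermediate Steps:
z(a, U) = (329 + a)*(330 + U)
785*(-122) + z(-420, -63) = 785*(-122) + (108570 + 329*(-63) + 330*(-420) - 63*(-420)) = -95770 + (108570 - 20727 - 138600 + 26460) = -95770 - 24297 = -120067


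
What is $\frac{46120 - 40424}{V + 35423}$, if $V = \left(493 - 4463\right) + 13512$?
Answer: $\frac{5696}{44965} \approx 0.12668$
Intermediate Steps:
$V = 9542$ ($V = -3970 + 13512 = 9542$)
$\frac{46120 - 40424}{V + 35423} = \frac{46120 - 40424}{9542 + 35423} = \frac{5696}{44965}$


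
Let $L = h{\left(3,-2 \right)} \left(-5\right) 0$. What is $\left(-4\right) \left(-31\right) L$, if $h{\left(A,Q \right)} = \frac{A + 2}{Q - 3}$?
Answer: $0$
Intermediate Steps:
$h{\left(A,Q \right)} = \frac{2 + A}{-3 + Q}$
$L = 0$ ($L = \frac{2 + 3}{-3 - 2} \left(-5\right) 0 = \frac{1}{-5} \cdot 5 \left(-5\right) 0 = \left(- \frac{1}{5}\right) 5 \left(-5\right) 0 = \left(-1\right) \left(-5\right) 0 = 5 \cdot 0 = 0$)
$\left(-4\right) \left(-31\right) L = \left(-4\right) \left(-31\right) 0 = 124 \cdot 0 = 0$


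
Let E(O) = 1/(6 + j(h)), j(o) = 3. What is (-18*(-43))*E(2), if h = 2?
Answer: 86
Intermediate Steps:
E(O) = ⅑ (E(O) = 1/(6 + 3) = 1/9 = ⅑)
(-18*(-43))*E(2) = -18*(-43)*(⅑) = 774*(⅑) = 86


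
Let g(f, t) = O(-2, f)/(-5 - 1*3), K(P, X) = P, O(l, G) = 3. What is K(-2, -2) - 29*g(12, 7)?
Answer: 71/8 ≈ 8.8750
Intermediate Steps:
g(f, t) = -3/8 (g(f, t) = 3/(-5 - 1*3) = 3/(-5 - 3) = 3/(-8) = 3*(-1/8) = -3/8)
K(-2, -2) - 29*g(12, 7) = -2 - 29*(-3/8) = -2 + 87/8 = 71/8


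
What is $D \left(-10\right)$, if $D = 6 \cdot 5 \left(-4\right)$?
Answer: $1200$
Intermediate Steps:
$D = -120$ ($D = 30 \left(-4\right) = -120$)
$D \left(-10\right) = \left(-120\right) \left(-10\right) = 1200$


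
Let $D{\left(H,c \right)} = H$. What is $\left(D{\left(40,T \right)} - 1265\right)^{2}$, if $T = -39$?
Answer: $1500625$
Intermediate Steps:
$\left(D{\left(40,T \right)} - 1265\right)^{2} = \left(40 - 1265\right)^{2} = \left(-1225\right)^{2} = 1500625$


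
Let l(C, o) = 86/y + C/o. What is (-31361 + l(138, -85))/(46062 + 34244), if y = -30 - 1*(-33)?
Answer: -7990159/20478030 ≈ -0.39018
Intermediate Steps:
y = 3 (y = -30 + 33 = 3)
l(C, o) = 86/3 + C/o
(-31361 + l(138, -85))/(46062 + 34244) = (-31361 + (86/3 + 138/(-85)))/(46062 + 34244) = (-31361 + (86/3 + 138*(-1/85)))/80306 = (-31361 + (86/3 - 138/85))*(1/80306) = (-31361 + 6896/255)*(1/80306) = -7990159/255*1/80306 = -7990159/20478030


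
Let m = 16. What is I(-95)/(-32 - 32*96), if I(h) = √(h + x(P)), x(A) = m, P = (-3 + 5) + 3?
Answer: -I*√79/3104 ≈ -0.0028635*I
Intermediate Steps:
P = 5 (P = 2 + 3 = 5)
x(A) = 16
I(h) = √(16 + h) (I(h) = √(h + 16) = √(16 + h))
I(-95)/(-32 - 32*96) = √(16 - 95)/(-32 - 32*96) = √(-79)/(-32 - 3072) = (I*√79)/(-3104) = (I*√79)*(-1/3104) = -I*√79/3104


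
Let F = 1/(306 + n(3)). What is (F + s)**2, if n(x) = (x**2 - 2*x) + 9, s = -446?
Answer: 20114897929/101124 ≈ 1.9891e+5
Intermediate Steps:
n(x) = 9 + x**2 - 2*x
F = 1/318 (F = 1/(306 + (9 + 3**2 - 2*3)) = 1/(306 + (9 + 9 - 6)) = 1/(306 + 12) = 1/318 ≈ 0.0031447)
(F + s)**2 = (1/318 - 446)**2 = (-141827/318)**2 = 20114897929/101124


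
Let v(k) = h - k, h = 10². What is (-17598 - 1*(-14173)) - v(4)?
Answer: -3521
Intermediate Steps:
h = 100
v(k) = 100 - k
(-17598 - 1*(-14173)) - v(4) = (-17598 - 1*(-14173)) - (100 - 1*4) = (-17598 + 14173) - (100 - 4) = -3425 - 1*96 = -3425 - 96 = -3521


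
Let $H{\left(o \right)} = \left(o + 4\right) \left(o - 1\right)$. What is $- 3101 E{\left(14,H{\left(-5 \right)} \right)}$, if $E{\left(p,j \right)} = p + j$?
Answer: $-62020$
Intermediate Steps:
$H{\left(o \right)} = \left(-1 + o\right) \left(4 + o\right)$ ($H{\left(o \right)} = \left(4 + o\right) \left(-1 + o\right) = \left(-1 + o\right) \left(4 + o\right)$)
$E{\left(p,j \right)} = j + p$
$- 3101 E{\left(14,H{\left(-5 \right)} \right)} = - 3101 \left(\left(-4 + \left(-5\right)^{2} + 3 \left(-5\right)\right) + 14\right) = - 3101 \left(\left(-4 + 25 - 15\right) + 14\right) = - 3101 \left(6 + 14\right) = \left(-3101\right) 20 = -62020$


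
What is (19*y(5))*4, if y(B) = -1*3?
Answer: -228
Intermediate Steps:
y(B) = -3
(19*y(5))*4 = (19*(-3))*4 = -57*4 = -228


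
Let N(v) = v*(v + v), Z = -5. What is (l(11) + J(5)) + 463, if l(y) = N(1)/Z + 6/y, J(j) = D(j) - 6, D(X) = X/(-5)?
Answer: 25088/55 ≈ 456.15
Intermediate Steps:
D(X) = -X/5 (D(X) = X*(-1/5) = -X/5)
N(v) = 2*v**2 (N(v) = v*(2*v) = 2*v**2)
J(j) = -6 - j/5 (J(j) = -j/5 - 6 = -6 - j/5)
l(y) = -2/5 + 6/y (l(y) = (2*1**2)/(-5) + 6/y = (2*1)*(-1/5) + 6/y = 2*(-1/5) + 6/y = -2/5 + 6/y)
(l(11) + J(5)) + 463 = ((-2/5 + 6/11) + (-6 - 1/5*5)) + 463 = ((-2/5 + 6*(1/11)) + (-6 - 1)) + 463 = ((-2/5 + 6/11) - 7) + 463 = (8/55 - 7) + 463 = -377/55 + 463 = 25088/55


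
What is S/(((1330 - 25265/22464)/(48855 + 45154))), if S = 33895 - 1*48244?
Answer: -30302479007424/29851855 ≈ -1.0151e+6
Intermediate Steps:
S = -14349 (S = 33895 - 48244 = -14349)
S/(((1330 - 25265/22464)/(48855 + 45154))) = -14349*(48855 + 45154)/(1330 - 25265/22464) = -14349*94009/(1330 - 25265*1/22464) = -14349*94009/(1330 - 25265/22464) = -14349/((29851855/22464)*(1/94009)) = -14349/29851855/2111818176 = -14349*2111818176/29851855 = -30302479007424/29851855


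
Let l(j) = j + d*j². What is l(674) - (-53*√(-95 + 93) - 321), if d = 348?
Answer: 158089043 + 53*I*√2 ≈ 1.5809e+8 + 74.953*I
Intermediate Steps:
l(j) = j + 348*j²
l(674) - (-53*√(-95 + 93) - 321) = 674*(1 + 348*674) - (-53*√(-95 + 93) - 321) = 674*(1 + 234552) - (-53*I*√2 - 321) = 674*234553 - (-53*I*√2 - 321) = 158088722 - (-53*I*√2 - 321) = 158088722 - (-321 - 53*I*√2) = 158088722 + (321 + 53*I*√2) = 158089043 + 53*I*√2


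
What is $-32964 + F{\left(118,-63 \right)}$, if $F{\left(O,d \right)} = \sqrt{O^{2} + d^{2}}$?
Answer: $-32964 + \sqrt{17893} \approx -32830.0$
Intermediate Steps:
$-32964 + F{\left(118,-63 \right)} = -32964 + \sqrt{118^{2} + \left(-63\right)^{2}} = -32964 + \sqrt{13924 + 3969} = -32964 + \sqrt{17893}$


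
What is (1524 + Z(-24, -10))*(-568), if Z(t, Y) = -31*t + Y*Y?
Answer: -1345024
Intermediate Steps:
Z(t, Y) = Y**2 - 31*t (Z(t, Y) = -31*t + Y**2 = Y**2 - 31*t)
(1524 + Z(-24, -10))*(-568) = (1524 + ((-10)**2 - 31*(-24)))*(-568) = (1524 + (100 + 744))*(-568) = (1524 + 844)*(-568) = 2368*(-568) = -1345024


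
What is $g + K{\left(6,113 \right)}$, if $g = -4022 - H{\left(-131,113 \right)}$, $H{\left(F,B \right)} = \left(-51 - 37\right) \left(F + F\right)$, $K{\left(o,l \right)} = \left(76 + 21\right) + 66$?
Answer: $-26915$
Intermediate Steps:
$K{\left(o,l \right)} = 163$ ($K{\left(o,l \right)} = 97 + 66 = 163$)
$H{\left(F,B \right)} = - 176 F$ ($H{\left(F,B \right)} = - 88 \cdot 2 F = - 176 F$)
$g = -27078$ ($g = -4022 - \left(-176\right) \left(-131\right) = -4022 - 23056 = -27078$)
$g + K{\left(6,113 \right)} = -27078 + 163 = -26915$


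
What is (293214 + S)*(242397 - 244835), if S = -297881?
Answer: 11378146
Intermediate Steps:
(293214 + S)*(242397 - 244835) = (293214 - 297881)*(242397 - 244835) = -4667*(-2438) = 11378146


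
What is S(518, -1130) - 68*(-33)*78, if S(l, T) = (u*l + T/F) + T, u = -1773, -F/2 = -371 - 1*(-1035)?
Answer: -494355403/664 ≈ -7.4451e+5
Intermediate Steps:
F = -1328 (F = -2*(-371 - 1*(-1035)) = -2*(-371 + 1035) = -2*664 = -1328)
S(l, T) = -1773*l + 1327*T/1328 (S(l, T) = (-1773*l + T/(-1328)) + T = (-1773*l - T/1328) + T = -1773*l + 1327*T/1328)
S(518, -1130) - 68*(-33)*78 = (-1773*518 + (1327/1328)*(-1130)) - 68*(-33)*78 = (-918414 - 749755/664) - (-2244)*78 = -610576651/664 - 1*(-175032) = -610576651/664 + 175032 = -494355403/664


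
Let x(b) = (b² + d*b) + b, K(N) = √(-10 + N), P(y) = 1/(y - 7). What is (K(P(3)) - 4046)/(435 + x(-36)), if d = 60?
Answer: 4046/465 - I*√41/930 ≈ 8.7011 - 0.0068851*I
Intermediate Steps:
P(y) = 1/(-7 + y)
x(b) = b² + 61*b (x(b) = (b² + 60*b) + b = b² + 61*b)
(K(P(3)) - 4046)/(435 + x(-36)) = (√(-10 + 1/(-7 + 3)) - 4046)/(435 - 36*(61 - 36)) = (√(-10 + 1/(-4)) - 4046)/(435 - 36*25) = (√(-10 - ¼) - 4046)/(435 - 900) = (√(-41/4) - 4046)/(-465) = (I*√41/2 - 4046)*(-1/465) = (-4046 + I*√41/2)*(-1/465) = 4046/465 - I*√41/930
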